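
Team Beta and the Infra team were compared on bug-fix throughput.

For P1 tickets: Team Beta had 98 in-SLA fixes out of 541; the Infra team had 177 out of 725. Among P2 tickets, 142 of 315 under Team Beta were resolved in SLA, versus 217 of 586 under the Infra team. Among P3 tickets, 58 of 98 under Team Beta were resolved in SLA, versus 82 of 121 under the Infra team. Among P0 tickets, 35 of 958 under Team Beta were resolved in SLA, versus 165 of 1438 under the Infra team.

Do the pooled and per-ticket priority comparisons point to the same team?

P1: Team Beta 98/541 = 18.1%, the Infra team 177/725 = 24.4% → the Infra team
P2: Team Beta 142/315 = 45.1%, the Infra team 217/586 = 37.0% → Team Beta
P3: Team Beta 58/98 = 59.2%, the Infra team 82/121 = 67.8% → the Infra team
P0: Team Beta 35/958 = 3.7%, the Infra team 165/1438 = 11.5% → the Infra team
Overall: Team Beta 333/1912 = 17.4%, the Infra team 641/2870 = 22.3% → the Infra team
Neither sweeps: Team Beta wins 1 of 4 groups, the Infra team wins 3. The Infra team wins overall but not every group — no Simpson reversal.

No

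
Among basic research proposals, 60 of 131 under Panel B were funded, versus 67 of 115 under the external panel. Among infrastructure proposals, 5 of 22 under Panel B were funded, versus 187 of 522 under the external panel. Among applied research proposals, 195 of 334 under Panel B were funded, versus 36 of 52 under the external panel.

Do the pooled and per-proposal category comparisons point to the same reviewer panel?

No

Basic research: Panel B 60/131 = 45.8%, the external panel 67/115 = 58.3% → the external panel
Infrastructure: Panel B 5/22 = 22.7%, the external panel 187/522 = 35.8% → the external panel
Applied research: Panel B 195/334 = 58.4%, the external panel 36/52 = 69.2% → the external panel
Overall: Panel B 260/487 = 53.4%, the external panel 290/689 = 42.1% → Panel B
The external panel wins each proposal group but Panel B wins overall — the comparison reverses. The external panel's proposals skew toward infrastructure, which has a lower base rate.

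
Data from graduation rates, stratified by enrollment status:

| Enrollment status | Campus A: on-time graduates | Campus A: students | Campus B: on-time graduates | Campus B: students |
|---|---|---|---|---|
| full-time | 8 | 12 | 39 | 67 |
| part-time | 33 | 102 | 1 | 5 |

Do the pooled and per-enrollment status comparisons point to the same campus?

Full-time: Campus A 8/12 = 66.7%, Campus B 39/67 = 58.2% → Campus A
Part-time: Campus A 33/102 = 32.4%, Campus B 1/5 = 20.0% → Campus A
Overall: Campus A 41/114 = 36.0%, Campus B 40/72 = 55.6% → Campus B
Campus A wins each enrollment group but Campus B wins overall — the comparison reverses. Campus A's students skew toward part-time, which has a lower base rate.

No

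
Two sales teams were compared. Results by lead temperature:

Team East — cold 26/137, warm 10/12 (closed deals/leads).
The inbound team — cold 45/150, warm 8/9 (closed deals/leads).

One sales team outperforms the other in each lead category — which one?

Cold: Team East 26/137 = 19.0%, the inbound team 45/150 = 30.0% → the inbound team
Warm: Team East 10/12 = 83.3%, the inbound team 8/9 = 88.9% → the inbound team
The inbound team has the higher rate in both groups.

the inbound team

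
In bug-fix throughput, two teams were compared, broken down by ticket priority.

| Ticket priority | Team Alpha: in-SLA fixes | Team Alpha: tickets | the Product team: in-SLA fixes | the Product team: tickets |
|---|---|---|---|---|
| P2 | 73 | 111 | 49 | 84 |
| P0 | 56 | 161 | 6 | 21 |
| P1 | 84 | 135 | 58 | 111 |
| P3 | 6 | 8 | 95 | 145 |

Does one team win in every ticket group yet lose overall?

Yes

P2: Team Alpha 73/111 = 65.8%, the Product team 49/84 = 58.3% → Team Alpha
P0: Team Alpha 56/161 = 34.8%, the Product team 6/21 = 28.6% → Team Alpha
P1: Team Alpha 84/135 = 62.2%, the Product team 58/111 = 52.3% → Team Alpha
P3: Team Alpha 6/8 = 75.0%, the Product team 95/145 = 65.5% → Team Alpha
Overall: Team Alpha 219/415 = 52.8%, the Product team 208/361 = 57.6% → the Product team
Team Alpha wins each ticket group but the Product team wins overall — the comparison reverses. Team Alpha's tickets skew toward P0, which has a lower base rate.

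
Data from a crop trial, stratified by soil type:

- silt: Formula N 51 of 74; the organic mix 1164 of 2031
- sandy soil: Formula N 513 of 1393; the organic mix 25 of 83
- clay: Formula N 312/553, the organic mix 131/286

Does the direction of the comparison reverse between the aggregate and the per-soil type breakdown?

Silt: Formula N 51/74 = 68.9%, the organic mix 1164/2031 = 57.3% → Formula N
Sandy soil: Formula N 513/1393 = 36.8%, the organic mix 25/83 = 30.1% → Formula N
Clay: Formula N 312/553 = 56.4%, the organic mix 131/286 = 45.8% → Formula N
Overall: Formula N 876/2020 = 43.4%, the organic mix 1320/2400 = 55.0% → the organic mix
Formula N wins each soil group but the organic mix wins overall — the comparison reverses. Formula N's plots skew toward sandy soil, which has a lower base rate.

Yes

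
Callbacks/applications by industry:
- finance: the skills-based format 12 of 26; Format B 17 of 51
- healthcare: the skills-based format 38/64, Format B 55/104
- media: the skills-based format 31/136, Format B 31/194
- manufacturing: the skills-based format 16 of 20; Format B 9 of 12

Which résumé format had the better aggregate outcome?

Finance: the skills-based format 12/26 = 46.2%, Format B 17/51 = 33.3% → the skills-based format
Healthcare: the skills-based format 38/64 = 59.4%, Format B 55/104 = 52.9% → the skills-based format
Media: the skills-based format 31/136 = 22.8%, Format B 31/194 = 16.0% → the skills-based format
Manufacturing: the skills-based format 16/20 = 80.0%, Format B 9/12 = 75.0% → the skills-based format
Overall: the skills-based format 97/246 = 39.4%, Format B 112/361 = 31.0% → the skills-based format

the skills-based format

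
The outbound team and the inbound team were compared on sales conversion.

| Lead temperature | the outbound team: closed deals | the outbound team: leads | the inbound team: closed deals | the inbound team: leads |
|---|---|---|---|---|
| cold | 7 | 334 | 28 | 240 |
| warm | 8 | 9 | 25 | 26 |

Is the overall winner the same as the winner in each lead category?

Yes

Cold: the outbound team 7/334 = 2.1%, the inbound team 28/240 = 11.7% → the inbound team
Warm: the outbound team 8/9 = 88.9%, the inbound team 25/26 = 96.2% → the inbound team
Overall: the outbound team 15/343 = 4.4%, the inbound team 53/266 = 19.9% → the inbound team
The inbound team wins overall and in every lead group — no reversal.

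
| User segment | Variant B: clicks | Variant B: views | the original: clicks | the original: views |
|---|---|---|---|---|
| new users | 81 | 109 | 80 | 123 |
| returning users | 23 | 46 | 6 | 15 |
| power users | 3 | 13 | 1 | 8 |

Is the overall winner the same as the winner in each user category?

New users: Variant B 81/109 = 74.3%, the original 80/123 = 65.0% → Variant B
Returning users: Variant B 23/46 = 50.0%, the original 6/15 = 40.0% → Variant B
Power users: Variant B 3/13 = 23.1%, the original 1/8 = 12.5% → Variant B
Overall: Variant B 107/168 = 63.7%, the original 87/146 = 59.6% → Variant B
Variant B wins overall and in every user group — no reversal.

Yes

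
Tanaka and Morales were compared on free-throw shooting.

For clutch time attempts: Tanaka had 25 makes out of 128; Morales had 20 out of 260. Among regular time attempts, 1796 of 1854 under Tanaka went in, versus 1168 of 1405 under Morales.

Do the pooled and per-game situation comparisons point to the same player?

Clutch time: Tanaka 25/128 = 19.5%, Morales 20/260 = 7.7% → Tanaka
Regular time: Tanaka 1796/1854 = 96.9%, Morales 1168/1405 = 83.1% → Tanaka
Overall: Tanaka 1821/1982 = 91.9%, Morales 1188/1665 = 71.4% → Tanaka
Tanaka wins overall and in every game group — no reversal.

Yes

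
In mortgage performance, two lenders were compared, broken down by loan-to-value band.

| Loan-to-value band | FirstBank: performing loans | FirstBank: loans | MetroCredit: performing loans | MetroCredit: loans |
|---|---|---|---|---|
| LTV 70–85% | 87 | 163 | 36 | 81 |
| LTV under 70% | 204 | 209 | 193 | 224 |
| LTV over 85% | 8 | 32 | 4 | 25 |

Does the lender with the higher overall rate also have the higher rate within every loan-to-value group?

Yes

LTV 70–85%: FirstBank 87/163 = 53.4%, MetroCredit 36/81 = 44.4% → FirstBank
LTV under 70%: FirstBank 204/209 = 97.6%, MetroCredit 193/224 = 86.2% → FirstBank
LTV over 85%: FirstBank 8/32 = 25.0%, MetroCredit 4/25 = 16.0% → FirstBank
Overall: FirstBank 299/404 = 74.0%, MetroCredit 233/330 = 70.6% → FirstBank
FirstBank wins overall and in every loan-to-value group — no reversal.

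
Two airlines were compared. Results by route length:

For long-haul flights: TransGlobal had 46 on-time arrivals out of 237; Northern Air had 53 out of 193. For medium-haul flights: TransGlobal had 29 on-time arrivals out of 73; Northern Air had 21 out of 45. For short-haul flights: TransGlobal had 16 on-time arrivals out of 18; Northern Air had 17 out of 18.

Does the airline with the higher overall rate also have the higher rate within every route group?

Yes

Long-haul: TransGlobal 46/237 = 19.4%, Northern Air 53/193 = 27.5% → Northern Air
Medium-haul: TransGlobal 29/73 = 39.7%, Northern Air 21/45 = 46.7% → Northern Air
Short-haul: TransGlobal 16/18 = 88.9%, Northern Air 17/18 = 94.4% → Northern Air
Overall: TransGlobal 91/328 = 27.7%, Northern Air 91/256 = 35.5% → Northern Air
Northern Air wins overall and in every route group — no reversal.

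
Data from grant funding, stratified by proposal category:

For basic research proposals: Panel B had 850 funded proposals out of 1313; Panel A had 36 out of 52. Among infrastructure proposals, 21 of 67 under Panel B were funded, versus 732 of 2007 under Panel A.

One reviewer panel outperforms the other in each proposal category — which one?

Panel A

Basic research: Panel B 850/1313 = 64.7%, Panel A 36/52 = 69.2% → Panel A
Infrastructure: Panel B 21/67 = 31.3%, Panel A 732/2007 = 36.5% → Panel A
Panel A has the higher rate in both groups.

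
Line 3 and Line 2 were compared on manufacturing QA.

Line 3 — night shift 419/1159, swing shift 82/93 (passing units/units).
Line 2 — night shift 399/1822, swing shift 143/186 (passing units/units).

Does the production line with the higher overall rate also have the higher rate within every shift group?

Night shift: Line 3 419/1159 = 36.2%, Line 2 399/1822 = 21.9% → Line 3
Swing shift: Line 3 82/93 = 88.2%, Line 2 143/186 = 76.9% → Line 3
Overall: Line 3 501/1252 = 40.0%, Line 2 542/2008 = 27.0% → Line 3
Line 3 wins overall and in every shift group — no reversal.

Yes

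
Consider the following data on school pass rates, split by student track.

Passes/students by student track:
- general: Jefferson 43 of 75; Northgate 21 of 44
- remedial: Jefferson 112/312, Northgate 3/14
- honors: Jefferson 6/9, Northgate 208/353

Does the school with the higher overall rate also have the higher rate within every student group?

No

General: Jefferson 43/75 = 57.3%, Northgate 21/44 = 47.7% → Jefferson
Remedial: Jefferson 112/312 = 35.9%, Northgate 3/14 = 21.4% → Jefferson
Honors: Jefferson 6/9 = 66.7%, Northgate 208/353 = 58.9% → Jefferson
Overall: Jefferson 161/396 = 40.7%, Northgate 232/411 = 56.4% → Northgate
Jefferson wins each student group but Northgate wins overall — the comparison reverses. Jefferson's students skew toward remedial, which has a lower base rate.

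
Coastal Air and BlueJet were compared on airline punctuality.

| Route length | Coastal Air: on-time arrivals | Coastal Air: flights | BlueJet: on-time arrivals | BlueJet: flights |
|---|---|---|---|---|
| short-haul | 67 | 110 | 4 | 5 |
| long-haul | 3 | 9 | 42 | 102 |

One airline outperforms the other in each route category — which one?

BlueJet

Short-haul: Coastal Air 67/110 = 60.9%, BlueJet 4/5 = 80.0% → BlueJet
Long-haul: Coastal Air 3/9 = 33.3%, BlueJet 42/102 = 41.2% → BlueJet
BlueJet has the higher rate in both groups.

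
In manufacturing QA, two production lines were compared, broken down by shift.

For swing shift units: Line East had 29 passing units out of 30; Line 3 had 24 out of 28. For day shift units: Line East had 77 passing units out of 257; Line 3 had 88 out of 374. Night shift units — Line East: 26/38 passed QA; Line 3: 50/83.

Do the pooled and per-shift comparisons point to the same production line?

Swing shift: Line East 29/30 = 96.7%, Line 3 24/28 = 85.7% → Line East
Day shift: Line East 77/257 = 30.0%, Line 3 88/374 = 23.5% → Line East
Night shift: Line East 26/38 = 68.4%, Line 3 50/83 = 60.2% → Line East
Overall: Line East 132/325 = 40.6%, Line 3 162/485 = 33.4% → Line East
Line East wins overall and in every shift group — no reversal.

Yes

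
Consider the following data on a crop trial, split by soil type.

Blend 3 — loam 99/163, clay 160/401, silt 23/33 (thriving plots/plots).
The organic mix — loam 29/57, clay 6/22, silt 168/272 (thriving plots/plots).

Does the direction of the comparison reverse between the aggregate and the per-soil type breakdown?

Loam: Blend 3 99/163 = 60.7%, the organic mix 29/57 = 50.9% → Blend 3
Clay: Blend 3 160/401 = 39.9%, the organic mix 6/22 = 27.3% → Blend 3
Silt: Blend 3 23/33 = 69.7%, the organic mix 168/272 = 61.8% → Blend 3
Overall: Blend 3 282/597 = 47.2%, the organic mix 203/351 = 57.8% → the organic mix
Blend 3 wins each soil group but the organic mix wins overall — the comparison reverses. Blend 3's plots skew toward clay, which has a lower base rate.

Yes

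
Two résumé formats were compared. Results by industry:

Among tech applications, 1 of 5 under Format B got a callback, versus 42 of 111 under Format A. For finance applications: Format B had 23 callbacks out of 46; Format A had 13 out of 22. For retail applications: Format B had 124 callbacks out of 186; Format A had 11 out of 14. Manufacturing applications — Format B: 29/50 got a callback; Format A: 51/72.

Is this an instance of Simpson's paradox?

Tech: Format B 1/5 = 20.0%, Format A 42/111 = 37.8% → Format A
Finance: Format B 23/46 = 50.0%, Format A 13/22 = 59.1% → Format A
Retail: Format B 124/186 = 66.7%, Format A 11/14 = 78.6% → Format A
Manufacturing: Format B 29/50 = 58.0%, Format A 51/72 = 70.8% → Format A
Overall: Format B 177/287 = 61.7%, Format A 117/219 = 53.4% → Format B
Format A wins each industry group but Format B wins overall — the comparison reverses. Format A's applications skew toward tech, which has a lower base rate.

Yes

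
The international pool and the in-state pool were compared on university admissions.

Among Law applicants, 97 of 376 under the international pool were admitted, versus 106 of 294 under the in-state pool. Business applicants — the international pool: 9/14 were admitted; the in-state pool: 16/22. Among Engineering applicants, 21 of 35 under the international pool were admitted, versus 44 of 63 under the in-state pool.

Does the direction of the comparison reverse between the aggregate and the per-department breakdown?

No

Law: the international pool 97/376 = 25.8%, the in-state pool 106/294 = 36.1% → the in-state pool
Business: the international pool 9/14 = 64.3%, the in-state pool 16/22 = 72.7% → the in-state pool
Engineering: the international pool 21/35 = 60.0%, the in-state pool 44/63 = 69.8% → the in-state pool
Overall: the international pool 127/425 = 29.9%, the in-state pool 166/379 = 43.8% → the in-state pool
The in-state pool wins overall and in every department group — no reversal.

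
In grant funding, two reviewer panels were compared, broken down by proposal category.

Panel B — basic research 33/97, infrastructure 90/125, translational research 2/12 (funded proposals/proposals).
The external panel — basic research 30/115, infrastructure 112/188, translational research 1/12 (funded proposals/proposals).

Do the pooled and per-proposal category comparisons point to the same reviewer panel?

Basic research: Panel B 33/97 = 34.0%, the external panel 30/115 = 26.1% → Panel B
Infrastructure: Panel B 90/125 = 72.0%, the external panel 112/188 = 59.6% → Panel B
Translational research: Panel B 2/12 = 16.7%, the external panel 1/12 = 8.3% → Panel B
Overall: Panel B 125/234 = 53.4%, the external panel 143/315 = 45.4% → Panel B
Panel B wins overall and in every proposal group — no reversal.

Yes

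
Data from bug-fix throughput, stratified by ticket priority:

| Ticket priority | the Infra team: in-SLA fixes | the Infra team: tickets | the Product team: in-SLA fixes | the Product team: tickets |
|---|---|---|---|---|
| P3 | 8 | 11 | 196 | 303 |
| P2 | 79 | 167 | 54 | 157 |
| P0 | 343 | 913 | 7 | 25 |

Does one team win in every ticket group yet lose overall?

Yes

P3: the Infra team 8/11 = 72.7%, the Product team 196/303 = 64.7% → the Infra team
P2: the Infra team 79/167 = 47.3%, the Product team 54/157 = 34.4% → the Infra team
P0: the Infra team 343/913 = 37.6%, the Product team 7/25 = 28.0% → the Infra team
Overall: the Infra team 430/1091 = 39.4%, the Product team 257/485 = 53.0% → the Product team
The Infra team wins each ticket group but the Product team wins overall — the comparison reverses. The Infra team's tickets skew toward P0, which has a lower base rate.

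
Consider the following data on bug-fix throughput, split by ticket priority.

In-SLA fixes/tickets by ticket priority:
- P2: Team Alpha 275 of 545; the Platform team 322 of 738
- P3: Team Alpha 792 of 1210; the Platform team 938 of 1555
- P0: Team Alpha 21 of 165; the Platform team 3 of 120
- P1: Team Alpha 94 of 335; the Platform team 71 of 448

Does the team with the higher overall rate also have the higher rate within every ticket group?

P2: Team Alpha 275/545 = 50.5%, the Platform team 322/738 = 43.6% → Team Alpha
P3: Team Alpha 792/1210 = 65.5%, the Platform team 938/1555 = 60.3% → Team Alpha
P0: Team Alpha 21/165 = 12.7%, the Platform team 3/120 = 2.5% → Team Alpha
P1: Team Alpha 94/335 = 28.1%, the Platform team 71/448 = 15.8% → Team Alpha
Overall: Team Alpha 1182/2255 = 52.4%, the Platform team 1334/2861 = 46.6% → Team Alpha
Team Alpha wins overall and in every ticket group — no reversal.

Yes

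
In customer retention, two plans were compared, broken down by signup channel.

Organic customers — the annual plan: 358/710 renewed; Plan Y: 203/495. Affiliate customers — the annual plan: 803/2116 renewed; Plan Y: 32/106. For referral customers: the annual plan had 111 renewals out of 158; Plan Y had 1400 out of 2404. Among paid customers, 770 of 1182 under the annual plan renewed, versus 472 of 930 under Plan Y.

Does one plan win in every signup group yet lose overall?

Organic: the annual plan 358/710 = 50.4%, Plan Y 203/495 = 41.0% → the annual plan
Affiliate: the annual plan 803/2116 = 37.9%, Plan Y 32/106 = 30.2% → the annual plan
Referral: the annual plan 111/158 = 70.3%, Plan Y 1400/2404 = 58.2% → the annual plan
Paid: the annual plan 770/1182 = 65.1%, Plan Y 472/930 = 50.8% → the annual plan
Overall: the annual plan 2042/4166 = 49.0%, Plan Y 2107/3935 = 53.5% → Plan Y
The annual plan wins each signup group but Plan Y wins overall — the comparison reverses. The annual plan's customers skew toward affiliate, which has a lower base rate.

Yes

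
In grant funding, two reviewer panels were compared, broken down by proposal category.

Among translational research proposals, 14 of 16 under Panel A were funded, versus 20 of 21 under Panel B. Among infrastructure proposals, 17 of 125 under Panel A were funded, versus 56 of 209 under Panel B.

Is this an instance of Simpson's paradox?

Translational research: Panel A 14/16 = 87.5%, Panel B 20/21 = 95.2% → Panel B
Infrastructure: Panel A 17/125 = 13.6%, Panel B 56/209 = 26.8% → Panel B
Overall: Panel A 31/141 = 22.0%, Panel B 76/230 = 33.0% → Panel B
Panel B wins overall and in every proposal group — no reversal.

No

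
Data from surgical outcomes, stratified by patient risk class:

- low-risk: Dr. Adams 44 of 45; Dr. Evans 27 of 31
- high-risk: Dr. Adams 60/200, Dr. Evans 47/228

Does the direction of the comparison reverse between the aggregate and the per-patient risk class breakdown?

Low-risk: Dr. Adams 44/45 = 97.8%, Dr. Evans 27/31 = 87.1% → Dr. Adams
High-risk: Dr. Adams 60/200 = 30.0%, Dr. Evans 47/228 = 20.6% → Dr. Adams
Overall: Dr. Adams 104/245 = 42.4%, Dr. Evans 74/259 = 28.6% → Dr. Adams
Dr. Adams wins overall and in every patient risk group — no reversal.

No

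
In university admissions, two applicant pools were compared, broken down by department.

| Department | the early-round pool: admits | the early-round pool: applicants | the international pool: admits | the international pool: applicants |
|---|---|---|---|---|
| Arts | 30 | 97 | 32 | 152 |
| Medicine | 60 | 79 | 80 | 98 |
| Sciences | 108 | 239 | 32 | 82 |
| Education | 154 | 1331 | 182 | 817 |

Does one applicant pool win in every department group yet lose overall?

No

Arts: the early-round pool 30/97 = 30.9%, the international pool 32/152 = 21.1% → the early-round pool
Medicine: the early-round pool 60/79 = 75.9%, the international pool 80/98 = 81.6% → the international pool
Sciences: the early-round pool 108/239 = 45.2%, the international pool 32/82 = 39.0% → the early-round pool
Education: the early-round pool 154/1331 = 11.6%, the international pool 182/817 = 22.3% → the international pool
Overall: the early-round pool 352/1746 = 20.2%, the international pool 326/1149 = 28.4% → the international pool
Neither sweeps: the early-round pool wins 2 of 4 groups, the international pool wins 2. The international pool wins overall but not every group — no Simpson reversal.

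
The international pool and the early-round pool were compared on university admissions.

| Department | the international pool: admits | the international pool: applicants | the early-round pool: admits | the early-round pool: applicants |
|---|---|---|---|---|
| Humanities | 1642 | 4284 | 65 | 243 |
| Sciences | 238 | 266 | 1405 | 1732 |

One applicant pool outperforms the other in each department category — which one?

Humanities: the international pool 1642/4284 = 38.3%, the early-round pool 65/243 = 26.7% → the international pool
Sciences: the international pool 238/266 = 89.5%, the early-round pool 1405/1732 = 81.1% → the international pool
The international pool has the higher rate in both groups.

the international pool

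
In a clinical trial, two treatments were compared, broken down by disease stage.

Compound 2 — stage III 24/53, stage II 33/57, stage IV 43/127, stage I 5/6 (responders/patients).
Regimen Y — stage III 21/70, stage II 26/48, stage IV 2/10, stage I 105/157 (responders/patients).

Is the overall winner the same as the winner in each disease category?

No

Stage III: Compound 2 24/53 = 45.3%, Regimen Y 21/70 = 30.0% → Compound 2
Stage II: Compound 2 33/57 = 57.9%, Regimen Y 26/48 = 54.2% → Compound 2
Stage IV: Compound 2 43/127 = 33.9%, Regimen Y 2/10 = 20.0% → Compound 2
Stage I: Compound 2 5/6 = 83.3%, Regimen Y 105/157 = 66.9% → Compound 2
Overall: Compound 2 105/243 = 43.2%, Regimen Y 154/285 = 54.0% → Regimen Y
Compound 2 wins each disease group but Regimen Y wins overall — the comparison reverses. Compound 2's patients skew toward stage IV, which has a lower base rate.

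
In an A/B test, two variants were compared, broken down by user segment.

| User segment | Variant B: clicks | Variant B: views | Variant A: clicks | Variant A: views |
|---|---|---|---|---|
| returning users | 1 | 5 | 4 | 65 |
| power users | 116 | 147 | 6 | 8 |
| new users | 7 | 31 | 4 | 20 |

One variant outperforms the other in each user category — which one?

Returning users: Variant B 1/5 = 20.0%, Variant A 4/65 = 6.2% → Variant B
Power users: Variant B 116/147 = 78.9%, Variant A 6/8 = 75.0% → Variant B
New users: Variant B 7/31 = 22.6%, Variant A 4/20 = 20.0% → Variant B
Variant B has the higher rate in all 3 groups.

Variant B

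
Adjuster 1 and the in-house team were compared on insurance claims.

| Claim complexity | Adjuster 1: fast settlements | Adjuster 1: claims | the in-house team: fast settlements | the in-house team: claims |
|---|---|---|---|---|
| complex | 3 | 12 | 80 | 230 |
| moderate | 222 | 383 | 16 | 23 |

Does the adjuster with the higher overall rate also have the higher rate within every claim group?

No

Complex: Adjuster 1 3/12 = 25.0%, the in-house team 80/230 = 34.8% → the in-house team
Moderate: Adjuster 1 222/383 = 58.0%, the in-house team 16/23 = 69.6% → the in-house team
Overall: Adjuster 1 225/395 = 57.0%, the in-house team 96/253 = 37.9% → Adjuster 1
The in-house team wins each claim group but Adjuster 1 wins overall — the comparison reverses. The in-house team's claims skew toward complex, which has a lower base rate.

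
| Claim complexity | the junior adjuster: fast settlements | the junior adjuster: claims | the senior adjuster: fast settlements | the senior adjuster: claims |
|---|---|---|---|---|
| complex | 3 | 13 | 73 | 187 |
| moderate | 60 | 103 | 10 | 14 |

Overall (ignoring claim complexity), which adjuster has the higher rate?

Complex: the junior adjuster 3/13 = 23.1%, the senior adjuster 73/187 = 39.0% → the senior adjuster
Moderate: the junior adjuster 60/103 = 58.3%, the senior adjuster 10/14 = 71.4% → the senior adjuster
Overall: the junior adjuster 63/116 = 54.3%, the senior adjuster 83/201 = 41.3% → the junior adjuster
(The senior adjuster wins every claim group but the junior adjuster wins overall — the senior adjuster's claims skew toward the low-rate complex group.)

the junior adjuster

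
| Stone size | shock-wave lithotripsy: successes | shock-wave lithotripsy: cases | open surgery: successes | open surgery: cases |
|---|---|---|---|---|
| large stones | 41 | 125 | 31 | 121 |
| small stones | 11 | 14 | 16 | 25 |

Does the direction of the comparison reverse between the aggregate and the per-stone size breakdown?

Large stones: shock-wave lithotripsy 41/125 = 32.8%, open surgery 31/121 = 25.6% → shock-wave lithotripsy
Small stones: shock-wave lithotripsy 11/14 = 78.6%, open surgery 16/25 = 64.0% → shock-wave lithotripsy
Overall: shock-wave lithotripsy 52/139 = 37.4%, open surgery 47/146 = 32.2% → shock-wave lithotripsy
Shock-wave lithotripsy wins overall and in every stone group — no reversal.

No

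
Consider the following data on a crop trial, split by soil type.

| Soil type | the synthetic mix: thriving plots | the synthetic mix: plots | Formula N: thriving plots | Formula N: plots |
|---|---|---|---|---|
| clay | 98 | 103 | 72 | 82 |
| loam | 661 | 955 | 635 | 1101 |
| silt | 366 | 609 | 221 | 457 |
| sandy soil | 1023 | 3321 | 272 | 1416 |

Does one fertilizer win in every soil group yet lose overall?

Clay: the synthetic mix 98/103 = 95.1%, Formula N 72/82 = 87.8% → the synthetic mix
Loam: the synthetic mix 661/955 = 69.2%, Formula N 635/1101 = 57.7% → the synthetic mix
Silt: the synthetic mix 366/609 = 60.1%, Formula N 221/457 = 48.4% → the synthetic mix
Sandy soil: the synthetic mix 1023/3321 = 30.8%, Formula N 272/1416 = 19.2% → the synthetic mix
Overall: the synthetic mix 2148/4988 = 43.1%, Formula N 1200/3056 = 39.3% → the synthetic mix
The synthetic mix wins overall and in every soil group — no reversal.

No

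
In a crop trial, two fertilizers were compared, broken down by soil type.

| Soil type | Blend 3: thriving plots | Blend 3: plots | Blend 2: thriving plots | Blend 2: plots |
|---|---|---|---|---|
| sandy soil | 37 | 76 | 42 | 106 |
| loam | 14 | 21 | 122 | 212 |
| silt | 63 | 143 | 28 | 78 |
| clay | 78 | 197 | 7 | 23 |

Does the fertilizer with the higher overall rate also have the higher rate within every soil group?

Sandy soil: Blend 3 37/76 = 48.7%, Blend 2 42/106 = 39.6% → Blend 3
Loam: Blend 3 14/21 = 66.7%, Blend 2 122/212 = 57.5% → Blend 3
Silt: Blend 3 63/143 = 44.1%, Blend 2 28/78 = 35.9% → Blend 3
Clay: Blend 3 78/197 = 39.6%, Blend 2 7/23 = 30.4% → Blend 3
Overall: Blend 3 192/437 = 43.9%, Blend 2 199/419 = 47.5% → Blend 2
Blend 3 wins each soil group but Blend 2 wins overall — the comparison reverses. Blend 3's plots skew toward clay, which has a lower base rate.

No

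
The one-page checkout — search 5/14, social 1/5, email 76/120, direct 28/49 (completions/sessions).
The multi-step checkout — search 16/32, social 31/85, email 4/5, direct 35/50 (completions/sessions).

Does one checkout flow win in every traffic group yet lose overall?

Search: the one-page checkout 5/14 = 35.7%, the multi-step checkout 16/32 = 50.0% → the multi-step checkout
Social: the one-page checkout 1/5 = 20.0%, the multi-step checkout 31/85 = 36.5% → the multi-step checkout
Email: the one-page checkout 76/120 = 63.3%, the multi-step checkout 4/5 = 80.0% → the multi-step checkout
Direct: the one-page checkout 28/49 = 57.1%, the multi-step checkout 35/50 = 70.0% → the multi-step checkout
Overall: the one-page checkout 110/188 = 58.5%, the multi-step checkout 86/172 = 50.0% → the one-page checkout
The multi-step checkout wins each traffic group but the one-page checkout wins overall — the comparison reverses. The multi-step checkout's sessions skew toward social, which has a lower base rate.

Yes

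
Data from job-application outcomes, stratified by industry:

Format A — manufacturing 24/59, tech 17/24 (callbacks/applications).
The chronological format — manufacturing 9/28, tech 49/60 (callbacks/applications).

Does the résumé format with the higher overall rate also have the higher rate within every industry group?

No

Manufacturing: Format A 24/59 = 40.7%, the chronological format 9/28 = 32.1% → Format A
Tech: Format A 17/24 = 70.8%, the chronological format 49/60 = 81.7% → the chronological format
Overall: Format A 41/83 = 49.4%, the chronological format 58/88 = 65.9% → the chronological format
Neither sweeps: Format A wins 1 of 2 groups, the chronological format wins 1. The chronological format wins overall but not every group — no Simpson reversal.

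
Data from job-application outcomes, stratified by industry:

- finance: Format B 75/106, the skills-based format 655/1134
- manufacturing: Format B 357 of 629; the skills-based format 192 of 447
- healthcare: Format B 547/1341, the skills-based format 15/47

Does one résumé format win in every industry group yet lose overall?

Yes

Finance: Format B 75/106 = 70.8%, the skills-based format 655/1134 = 57.8% → Format B
Manufacturing: Format B 357/629 = 56.8%, the skills-based format 192/447 = 43.0% → Format B
Healthcare: Format B 547/1341 = 40.8%, the skills-based format 15/47 = 31.9% → Format B
Overall: Format B 979/2076 = 47.2%, the skills-based format 862/1628 = 52.9% → the skills-based format
Format B wins each industry group but the skills-based format wins overall — the comparison reverses. Format B's applications skew toward healthcare, which has a lower base rate.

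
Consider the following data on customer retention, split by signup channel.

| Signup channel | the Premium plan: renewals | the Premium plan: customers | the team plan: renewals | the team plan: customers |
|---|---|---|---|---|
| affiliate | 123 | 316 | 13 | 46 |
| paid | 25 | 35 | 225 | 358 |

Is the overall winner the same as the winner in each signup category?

No

Affiliate: the Premium plan 123/316 = 38.9%, the team plan 13/46 = 28.3% → the Premium plan
Paid: the Premium plan 25/35 = 71.4%, the team plan 225/358 = 62.8% → the Premium plan
Overall: the Premium plan 148/351 = 42.2%, the team plan 238/404 = 58.9% → the team plan
The Premium plan wins each signup group but the team plan wins overall — the comparison reverses. The Premium plan's customers skew toward affiliate, which has a lower base rate.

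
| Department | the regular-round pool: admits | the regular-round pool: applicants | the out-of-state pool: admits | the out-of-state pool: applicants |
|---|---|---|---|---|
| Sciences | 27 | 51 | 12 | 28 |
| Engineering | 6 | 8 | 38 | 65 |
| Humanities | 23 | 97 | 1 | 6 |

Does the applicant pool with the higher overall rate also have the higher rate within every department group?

Sciences: the regular-round pool 27/51 = 52.9%, the out-of-state pool 12/28 = 42.9% → the regular-round pool
Engineering: the regular-round pool 6/8 = 75.0%, the out-of-state pool 38/65 = 58.5% → the regular-round pool
Humanities: the regular-round pool 23/97 = 23.7%, the out-of-state pool 1/6 = 16.7% → the regular-round pool
Overall: the regular-round pool 56/156 = 35.9%, the out-of-state pool 51/99 = 51.5% → the out-of-state pool
The regular-round pool wins each department group but the out-of-state pool wins overall — the comparison reverses. The regular-round pool's applicants skew toward Humanities, which has a lower base rate.

No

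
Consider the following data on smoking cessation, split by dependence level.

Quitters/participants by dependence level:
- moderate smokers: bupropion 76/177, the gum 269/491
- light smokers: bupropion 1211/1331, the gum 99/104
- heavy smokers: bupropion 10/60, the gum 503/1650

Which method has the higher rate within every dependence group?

the gum

Moderate smokers: bupropion 76/177 = 42.9%, the gum 269/491 = 54.8% → the gum
Light smokers: bupropion 1211/1331 = 91.0%, the gum 99/104 = 95.2% → the gum
Heavy smokers: bupropion 10/60 = 16.7%, the gum 503/1650 = 30.5% → the gum
The gum has the higher rate in all 3 groups.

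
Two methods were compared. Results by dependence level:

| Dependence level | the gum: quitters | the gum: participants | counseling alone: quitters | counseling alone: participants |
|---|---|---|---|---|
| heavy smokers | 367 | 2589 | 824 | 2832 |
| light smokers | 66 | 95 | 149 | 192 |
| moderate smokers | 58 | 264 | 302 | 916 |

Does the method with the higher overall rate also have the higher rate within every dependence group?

Heavy smokers: the gum 367/2589 = 14.2%, counseling alone 824/2832 = 29.1% → counseling alone
Light smokers: the gum 66/95 = 69.5%, counseling alone 149/192 = 77.6% → counseling alone
Moderate smokers: the gum 58/264 = 22.0%, counseling alone 302/916 = 33.0% → counseling alone
Overall: the gum 491/2948 = 16.7%, counseling alone 1275/3940 = 32.4% → counseling alone
Counseling alone wins overall and in every dependence group — no reversal.

Yes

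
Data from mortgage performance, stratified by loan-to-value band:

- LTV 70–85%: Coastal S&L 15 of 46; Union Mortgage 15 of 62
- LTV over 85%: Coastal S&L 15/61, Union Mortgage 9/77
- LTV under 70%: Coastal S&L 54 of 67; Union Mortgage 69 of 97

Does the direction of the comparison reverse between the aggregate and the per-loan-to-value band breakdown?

No

LTV 70–85%: Coastal S&L 15/46 = 32.6%, Union Mortgage 15/62 = 24.2% → Coastal S&L
LTV over 85%: Coastal S&L 15/61 = 24.6%, Union Mortgage 9/77 = 11.7% → Coastal S&L
LTV under 70%: Coastal S&L 54/67 = 80.6%, Union Mortgage 69/97 = 71.1% → Coastal S&L
Overall: Coastal S&L 84/174 = 48.3%, Union Mortgage 93/236 = 39.4% → Coastal S&L
Coastal S&L wins overall and in every loan-to-value group — no reversal.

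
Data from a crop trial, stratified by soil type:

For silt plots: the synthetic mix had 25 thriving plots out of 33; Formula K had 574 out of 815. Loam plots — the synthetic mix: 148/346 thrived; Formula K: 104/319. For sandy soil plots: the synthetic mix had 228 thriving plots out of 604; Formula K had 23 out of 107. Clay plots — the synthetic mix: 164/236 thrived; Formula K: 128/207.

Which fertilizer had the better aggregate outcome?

Silt: the synthetic mix 25/33 = 75.8%, Formula K 574/815 = 70.4% → the synthetic mix
Loam: the synthetic mix 148/346 = 42.8%, Formula K 104/319 = 32.6% → the synthetic mix
Sandy soil: the synthetic mix 228/604 = 37.7%, Formula K 23/107 = 21.5% → the synthetic mix
Clay: the synthetic mix 164/236 = 69.5%, Formula K 128/207 = 61.8% → the synthetic mix
Overall: the synthetic mix 565/1219 = 46.3%, Formula K 829/1448 = 57.3% → Formula K
(The synthetic mix wins every soil group but Formula K wins overall — the synthetic mix's plots skew toward the low-rate sandy soil group.)

Formula K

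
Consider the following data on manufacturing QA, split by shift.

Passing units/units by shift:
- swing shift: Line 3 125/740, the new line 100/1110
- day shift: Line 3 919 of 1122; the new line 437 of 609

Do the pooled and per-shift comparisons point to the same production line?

Yes

Swing shift: Line 3 125/740 = 16.9%, the new line 100/1110 = 9.0% → Line 3
Day shift: Line 3 919/1122 = 81.9%, the new line 437/609 = 71.8% → Line 3
Overall: Line 3 1044/1862 = 56.1%, the new line 537/1719 = 31.2% → Line 3
Line 3 wins overall and in every shift group — no reversal.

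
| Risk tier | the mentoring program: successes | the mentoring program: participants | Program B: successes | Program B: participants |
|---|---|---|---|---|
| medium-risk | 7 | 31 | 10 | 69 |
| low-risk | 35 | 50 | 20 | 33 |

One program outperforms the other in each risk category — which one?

Medium-risk: the mentoring program 7/31 = 22.6%, Program B 10/69 = 14.5% → the mentoring program
Low-risk: the mentoring program 35/50 = 70.0%, Program B 20/33 = 60.6% → the mentoring program
The mentoring program has the higher rate in both groups.

the mentoring program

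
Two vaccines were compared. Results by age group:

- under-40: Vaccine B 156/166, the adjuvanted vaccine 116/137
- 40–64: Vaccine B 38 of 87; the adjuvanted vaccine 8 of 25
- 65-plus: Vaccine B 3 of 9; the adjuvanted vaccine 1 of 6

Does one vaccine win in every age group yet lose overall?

No

Under-40: Vaccine B 156/166 = 94.0%, the adjuvanted vaccine 116/137 = 84.7% → Vaccine B
40–64: Vaccine B 38/87 = 43.7%, the adjuvanted vaccine 8/25 = 32.0% → Vaccine B
65-plus: Vaccine B 3/9 = 33.3%, the adjuvanted vaccine 1/6 = 16.7% → Vaccine B
Overall: Vaccine B 197/262 = 75.2%, the adjuvanted vaccine 125/168 = 74.4% → Vaccine B
Vaccine B wins overall and in every age group — no reversal.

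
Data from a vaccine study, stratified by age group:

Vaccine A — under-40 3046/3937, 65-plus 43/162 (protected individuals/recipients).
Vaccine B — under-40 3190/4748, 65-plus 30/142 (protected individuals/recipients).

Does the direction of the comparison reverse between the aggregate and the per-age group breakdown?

Under-40: Vaccine A 3046/3937 = 77.4%, Vaccine B 3190/4748 = 67.2% → Vaccine A
65-plus: Vaccine A 43/162 = 26.5%, Vaccine B 30/142 = 21.1% → Vaccine A
Overall: Vaccine A 3089/4099 = 75.4%, Vaccine B 3220/4890 = 65.8% → Vaccine A
Vaccine A wins overall and in every age group — no reversal.

No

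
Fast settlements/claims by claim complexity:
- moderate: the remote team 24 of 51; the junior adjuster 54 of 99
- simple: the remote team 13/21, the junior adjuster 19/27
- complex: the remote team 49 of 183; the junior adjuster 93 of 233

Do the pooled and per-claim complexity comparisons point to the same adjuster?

Moderate: the remote team 24/51 = 47.1%, the junior adjuster 54/99 = 54.5% → the junior adjuster
Simple: the remote team 13/21 = 61.9%, the junior adjuster 19/27 = 70.4% → the junior adjuster
Complex: the remote team 49/183 = 26.8%, the junior adjuster 93/233 = 39.9% → the junior adjuster
Overall: the remote team 86/255 = 33.7%, the junior adjuster 166/359 = 46.2% → the junior adjuster
The junior adjuster wins overall and in every claim group — no reversal.

Yes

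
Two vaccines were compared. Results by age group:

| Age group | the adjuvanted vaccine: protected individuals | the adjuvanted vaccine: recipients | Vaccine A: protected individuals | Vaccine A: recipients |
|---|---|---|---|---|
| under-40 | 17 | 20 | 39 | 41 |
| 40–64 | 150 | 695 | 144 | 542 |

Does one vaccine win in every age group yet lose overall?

No

Under-40: the adjuvanted vaccine 17/20 = 85.0%, Vaccine A 39/41 = 95.1% → Vaccine A
40–64: the adjuvanted vaccine 150/695 = 21.6%, Vaccine A 144/542 = 26.6% → Vaccine A
Overall: the adjuvanted vaccine 167/715 = 23.4%, Vaccine A 183/583 = 31.4% → Vaccine A
Vaccine A wins overall and in every age group — no reversal.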